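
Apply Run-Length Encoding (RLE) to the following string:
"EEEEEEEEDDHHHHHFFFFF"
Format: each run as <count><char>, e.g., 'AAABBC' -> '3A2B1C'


Scanning runs left to right:
  i=0: run of 'E' x 8 -> '8E'
  i=8: run of 'D' x 2 -> '2D'
  i=10: run of 'H' x 5 -> '5H'
  i=15: run of 'F' x 5 -> '5F'

RLE = 8E2D5H5F


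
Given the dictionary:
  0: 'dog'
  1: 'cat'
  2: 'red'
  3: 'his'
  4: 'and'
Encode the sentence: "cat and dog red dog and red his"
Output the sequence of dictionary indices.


Look up each word in the dictionary:
  'cat' -> 1
  'and' -> 4
  'dog' -> 0
  'red' -> 2
  'dog' -> 0
  'and' -> 4
  'red' -> 2
  'his' -> 3

Encoded: [1, 4, 0, 2, 0, 4, 2, 3]


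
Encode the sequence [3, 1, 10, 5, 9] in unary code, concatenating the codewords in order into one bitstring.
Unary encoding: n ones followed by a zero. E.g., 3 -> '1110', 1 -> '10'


Encode each number as n ones followed by a terminating 0:
  3 -> 1110 (4 bits)
  1 -> 10 (2 bits)
  10 -> 11111111110 (11 bits)
  5 -> 111110 (6 bits)
  9 -> 1111111110 (10 bits)
Total length = 4 + 2 + 11 + 6 + 10 = 33 bits.

Unary([3, 1, 10, 5, 9]) = 111010111111111101111101111111110 (33 bits)


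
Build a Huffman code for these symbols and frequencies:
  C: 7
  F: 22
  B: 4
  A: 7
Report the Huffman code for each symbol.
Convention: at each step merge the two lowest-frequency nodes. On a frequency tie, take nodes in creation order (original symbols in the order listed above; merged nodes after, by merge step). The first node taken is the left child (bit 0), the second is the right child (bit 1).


Huffman tree construction:
Step 1: Merge B(4) + C(7) = 11
Step 2: Merge A(7) + (B+C)(11) = 18
Step 3: Merge (A+(B+C))(18) + F(22) = 40
Read each symbol's code off the tree from the root (left child = 0, right child = 1).

Codes:
  C: 011 (length 3)
  F: 1 (length 1)
  B: 010 (length 3)
  A: 00 (length 2)
Average code length: 69/40 = 1.7250 bits/symbol


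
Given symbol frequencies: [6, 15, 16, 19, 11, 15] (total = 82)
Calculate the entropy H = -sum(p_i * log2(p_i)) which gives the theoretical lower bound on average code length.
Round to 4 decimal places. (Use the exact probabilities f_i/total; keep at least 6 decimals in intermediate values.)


Per-symbol terms -p_i * log2(p_i) with p_i = f_i/82:
  p = 6/82 = 0.073171: log2(p) = -3.772590, -p*log2(p) = 0.276043
  p = 15/82 = 0.182927: log2(p) = -2.450661, -p*log2(p) = 0.448292
  p = 16/82 = 0.195122: log2(p) = -2.357552, -p*log2(p) = 0.460010
  p = 19/82 = 0.231707: log2(p) = -2.109624, -p*log2(p) = 0.488815
  p = 11/82 = 0.134146: log2(p) = -2.898120, -p*log2(p) = 0.388772
  p = 15/82 = 0.182927: log2(p) = -2.450661, -p*log2(p) = 0.448292
H = 0.276043 + 0.448292 + 0.460010 + 0.488815 + 0.388772 + 0.448292 = 2.510224

H = 2.5102 bits/symbol


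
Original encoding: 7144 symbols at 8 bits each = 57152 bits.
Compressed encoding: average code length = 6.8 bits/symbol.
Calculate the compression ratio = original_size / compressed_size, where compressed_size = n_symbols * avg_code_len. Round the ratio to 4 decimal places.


original_size = n_symbols * orig_bits = 7144 * 8 = 57152 bits
compressed_size = n_symbols * avg_code_len = 7144 * 6.8 = 48579.2 bits
ratio = original_size / compressed_size = 57152 / 48579.2 = 1.1765

Compression ratio = 1.1765


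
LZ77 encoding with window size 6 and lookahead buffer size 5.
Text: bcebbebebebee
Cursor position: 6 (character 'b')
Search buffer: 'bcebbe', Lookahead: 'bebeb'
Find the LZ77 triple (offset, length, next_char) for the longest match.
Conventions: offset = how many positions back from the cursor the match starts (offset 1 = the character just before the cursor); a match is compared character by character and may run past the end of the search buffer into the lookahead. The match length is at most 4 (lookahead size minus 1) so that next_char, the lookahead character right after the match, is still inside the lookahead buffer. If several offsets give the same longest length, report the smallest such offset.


Try each offset into the search buffer:
  offset=1 (pos 5, char 'e'): match length 0
  offset=2 (pos 4, char 'b'): match length 4
  offset=3 (pos 3, char 'b'): match length 1
  offset=4 (pos 2, char 'e'): match length 0
  offset=5 (pos 1, char 'c'): match length 0
  offset=6 (pos 0, char 'b'): match length 1
Longest match has length 4 at offset 2.
next_char = character at position 6 + 4 = 10 -> 'b'

Best match: offset=2, length=4 (matching 'bebe' starting at position 4)
LZ77 triple: (2, 4, 'b')


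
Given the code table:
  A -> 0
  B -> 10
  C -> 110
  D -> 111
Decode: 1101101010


Decoding:
110 -> C
110 -> C
10 -> B
10 -> B


Result: CCBB


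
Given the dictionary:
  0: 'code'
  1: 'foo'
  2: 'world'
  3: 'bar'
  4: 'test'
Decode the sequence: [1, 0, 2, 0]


Look up each index in the dictionary:
  1 -> 'foo'
  0 -> 'code'
  2 -> 'world'
  0 -> 'code'

Decoded: "foo code world code"


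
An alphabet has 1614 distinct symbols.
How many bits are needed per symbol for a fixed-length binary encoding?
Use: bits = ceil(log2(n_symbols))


log2(1614) = 10.6564
Bracket: 2^10 = 1024 < 1614 <= 2^11 = 2048
So ceil(log2(1614)) = 11

bits = ceil(log2(1614)) = ceil(10.6564) = 11 bits


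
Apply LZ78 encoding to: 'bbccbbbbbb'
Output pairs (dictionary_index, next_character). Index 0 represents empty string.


LZ78 encoding steps:
Dictionary: {0: ''}
Step 1: w='' (idx 0), next='b' -> output (0, 'b'), add 'b' as idx 1
Step 2: w='b' (idx 1), next='c' -> output (1, 'c'), add 'bc' as idx 2
Step 3: w='' (idx 0), next='c' -> output (0, 'c'), add 'c' as idx 3
Step 4: w='b' (idx 1), next='b' -> output (1, 'b'), add 'bb' as idx 4
Step 5: w='bb' (idx 4), next='b' -> output (4, 'b'), add 'bbb' as idx 5
Step 6: w='b' (idx 1), end of input -> output (1, '')


Encoded: [(0, 'b'), (1, 'c'), (0, 'c'), (1, 'b'), (4, 'b'), (1, '')]


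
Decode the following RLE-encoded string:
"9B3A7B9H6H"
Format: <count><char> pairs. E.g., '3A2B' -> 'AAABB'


Expanding each <count><char> pair:
  9B -> 'BBBBBBBBB'
  3A -> 'AAA'
  7B -> 'BBBBBBB'
  9H -> 'HHHHHHHHH'
  6H -> 'HHHHHH'

Decoded = BBBBBBBBBAAABBBBBBBHHHHHHHHHHHHHHH


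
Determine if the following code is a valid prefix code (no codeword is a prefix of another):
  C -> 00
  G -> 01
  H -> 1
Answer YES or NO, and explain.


Checking each pair (does one codeword prefix another?):
  C='00' vs G='01': no prefix
  C='00' vs H='1': no prefix
  G='01' vs C='00': no prefix
  G='01' vs H='1': no prefix
  H='1' vs C='00': no prefix
  H='1' vs G='01': no prefix
No violation found over all pairs.

YES -- this is a valid prefix code. No codeword is a prefix of any other codeword.


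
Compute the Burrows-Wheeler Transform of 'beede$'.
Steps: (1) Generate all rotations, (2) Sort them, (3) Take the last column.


Rotations (sorted):
  0: $beede -> last char: e
  1: beede$ -> last char: $
  2: de$bee -> last char: e
  3: e$beed -> last char: d
  4: ede$be -> last char: e
  5: eede$b -> last char: b


BWT = e$edeb


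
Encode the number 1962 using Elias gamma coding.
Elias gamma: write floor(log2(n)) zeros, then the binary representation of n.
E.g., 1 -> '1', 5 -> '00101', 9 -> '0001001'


num_bits = floor(log2(1962)) + 1 = 11
leading_zeros = num_bits - 1 = 10
binary(1962) = 11110101010

Elias gamma(1962) = '0000000000' + '11110101010' = 000000000011110101010 (21 bits)


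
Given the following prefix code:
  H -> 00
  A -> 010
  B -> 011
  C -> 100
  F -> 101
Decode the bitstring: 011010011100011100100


Decoding step by step:
Bits 011 -> B
Bits 010 -> A
Bits 011 -> B
Bits 100 -> C
Bits 011 -> B
Bits 100 -> C
Bits 100 -> C


Decoded message: BABCBCC


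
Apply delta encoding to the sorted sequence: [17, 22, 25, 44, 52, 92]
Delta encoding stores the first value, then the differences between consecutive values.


First value: 17
Deltas:
  22 - 17 = 5
  25 - 22 = 3
  44 - 25 = 19
  52 - 44 = 8
  92 - 52 = 40


Delta encoded: [17, 5, 3, 19, 8, 40]


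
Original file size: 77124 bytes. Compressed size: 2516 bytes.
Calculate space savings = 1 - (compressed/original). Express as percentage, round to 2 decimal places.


ratio = compressed/original = 2516/77124 = 0.032623
savings = 1 - ratio = 1 - 0.032623 = 0.967377
as a percentage: 0.967377 * 100 = 96.74%

Space savings = 1 - 2516/77124 = 96.74%


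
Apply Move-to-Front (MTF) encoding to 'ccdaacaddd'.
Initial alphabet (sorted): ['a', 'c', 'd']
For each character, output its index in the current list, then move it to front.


MTF encoding:
'c': index 1 in ['a', 'c', 'd'] -> ['c', 'a', 'd']
'c': index 0 in ['c', 'a', 'd'] -> ['c', 'a', 'd']
'd': index 2 in ['c', 'a', 'd'] -> ['d', 'c', 'a']
'a': index 2 in ['d', 'c', 'a'] -> ['a', 'd', 'c']
'a': index 0 in ['a', 'd', 'c'] -> ['a', 'd', 'c']
'c': index 2 in ['a', 'd', 'c'] -> ['c', 'a', 'd']
'a': index 1 in ['c', 'a', 'd'] -> ['a', 'c', 'd']
'd': index 2 in ['a', 'c', 'd'] -> ['d', 'a', 'c']
'd': index 0 in ['d', 'a', 'c'] -> ['d', 'a', 'c']
'd': index 0 in ['d', 'a', 'c'] -> ['d', 'a', 'c']


Output: [1, 0, 2, 2, 0, 2, 1, 2, 0, 0]


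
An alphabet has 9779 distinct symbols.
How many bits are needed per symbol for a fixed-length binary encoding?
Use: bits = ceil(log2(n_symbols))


log2(9779) = 13.2555
Bracket: 2^13 = 8192 < 9779 <= 2^14 = 16384
So ceil(log2(9779)) = 14

bits = ceil(log2(9779)) = ceil(13.2555) = 14 bits


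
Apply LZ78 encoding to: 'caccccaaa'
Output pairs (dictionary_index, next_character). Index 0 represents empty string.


LZ78 encoding steps:
Dictionary: {0: ''}
Step 1: w='' (idx 0), next='c' -> output (0, 'c'), add 'c' as idx 1
Step 2: w='' (idx 0), next='a' -> output (0, 'a'), add 'a' as idx 2
Step 3: w='c' (idx 1), next='c' -> output (1, 'c'), add 'cc' as idx 3
Step 4: w='cc' (idx 3), next='a' -> output (3, 'a'), add 'cca' as idx 4
Step 5: w='a' (idx 2), next='a' -> output (2, 'a'), add 'aa' as idx 5


Encoded: [(0, 'c'), (0, 'a'), (1, 'c'), (3, 'a'), (2, 'a')]


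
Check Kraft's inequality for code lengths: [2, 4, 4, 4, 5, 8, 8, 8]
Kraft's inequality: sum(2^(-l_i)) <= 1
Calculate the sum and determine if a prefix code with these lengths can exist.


Sum = 2^(-2) + 2^(-4) + 2^(-4) + 2^(-4) + 2^(-5) + 2^(-8) + 2^(-8) + 2^(-8)
    = 0.25 + 0.0625 + 0.0625 + 0.0625 + 0.03125 + 0.00390625 + 0.00390625 + 0.00390625
    = 123/256 = 0.48046875
Since 0.48046875 <= 1, Kraft's inequality IS satisfied.
A prefix code with these lengths CAN exist.

Kraft sum = 0.48046875. Satisfied.


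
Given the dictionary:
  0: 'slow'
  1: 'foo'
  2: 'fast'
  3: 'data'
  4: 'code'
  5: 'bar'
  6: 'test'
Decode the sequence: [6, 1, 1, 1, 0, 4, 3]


Look up each index in the dictionary:
  6 -> 'test'
  1 -> 'foo'
  1 -> 'foo'
  1 -> 'foo'
  0 -> 'slow'
  4 -> 'code'
  3 -> 'data'

Decoded: "test foo foo foo slow code data"


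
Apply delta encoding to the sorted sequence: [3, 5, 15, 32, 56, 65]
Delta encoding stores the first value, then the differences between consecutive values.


First value: 3
Deltas:
  5 - 3 = 2
  15 - 5 = 10
  32 - 15 = 17
  56 - 32 = 24
  65 - 56 = 9


Delta encoded: [3, 2, 10, 17, 24, 9]


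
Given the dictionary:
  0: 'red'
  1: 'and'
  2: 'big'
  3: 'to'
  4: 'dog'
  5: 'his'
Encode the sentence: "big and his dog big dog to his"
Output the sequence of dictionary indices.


Look up each word in the dictionary:
  'big' -> 2
  'and' -> 1
  'his' -> 5
  'dog' -> 4
  'big' -> 2
  'dog' -> 4
  'to' -> 3
  'his' -> 5

Encoded: [2, 1, 5, 4, 2, 4, 3, 5]


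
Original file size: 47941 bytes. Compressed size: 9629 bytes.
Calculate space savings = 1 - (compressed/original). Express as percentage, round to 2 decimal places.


ratio = compressed/original = 9629/47941 = 0.200851
savings = 1 - ratio = 1 - 0.200851 = 0.799149
as a percentage: 0.799149 * 100 = 79.91%

Space savings = 1 - 9629/47941 = 79.91%


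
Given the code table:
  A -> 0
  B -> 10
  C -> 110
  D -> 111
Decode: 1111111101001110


Decoding:
111 -> D
111 -> D
110 -> C
10 -> B
0 -> A
111 -> D
0 -> A


Result: DDCBADA


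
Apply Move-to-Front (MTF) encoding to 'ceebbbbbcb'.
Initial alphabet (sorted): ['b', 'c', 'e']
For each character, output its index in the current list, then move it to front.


MTF encoding:
'c': index 1 in ['b', 'c', 'e'] -> ['c', 'b', 'e']
'e': index 2 in ['c', 'b', 'e'] -> ['e', 'c', 'b']
'e': index 0 in ['e', 'c', 'b'] -> ['e', 'c', 'b']
'b': index 2 in ['e', 'c', 'b'] -> ['b', 'e', 'c']
'b': index 0 in ['b', 'e', 'c'] -> ['b', 'e', 'c']
'b': index 0 in ['b', 'e', 'c'] -> ['b', 'e', 'c']
'b': index 0 in ['b', 'e', 'c'] -> ['b', 'e', 'c']
'b': index 0 in ['b', 'e', 'c'] -> ['b', 'e', 'c']
'c': index 2 in ['b', 'e', 'c'] -> ['c', 'b', 'e']
'b': index 1 in ['c', 'b', 'e'] -> ['b', 'c', 'e']


Output: [1, 2, 0, 2, 0, 0, 0, 0, 2, 1]


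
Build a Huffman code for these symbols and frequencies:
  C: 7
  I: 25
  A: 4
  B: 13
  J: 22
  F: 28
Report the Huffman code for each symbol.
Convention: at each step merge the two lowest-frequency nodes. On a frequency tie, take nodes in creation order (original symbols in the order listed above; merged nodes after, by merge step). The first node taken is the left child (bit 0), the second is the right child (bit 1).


Huffman tree construction:
Step 1: Merge A(4) + C(7) = 11
Step 2: Merge (A+C)(11) + B(13) = 24
Step 3: Merge J(22) + ((A+C)+B)(24) = 46
Step 4: Merge I(25) + F(28) = 53
Step 5: Merge (J+((A+C)+B))(46) + (I+F)(53) = 99
Read each symbol's code off the tree from the root (left child = 0, right child = 1).

Codes:
  C: 0101 (length 4)
  I: 10 (length 2)
  A: 0100 (length 4)
  B: 011 (length 3)
  J: 00 (length 2)
  F: 11 (length 2)
Average code length: 233/99 = 2.3535 bits/symbol


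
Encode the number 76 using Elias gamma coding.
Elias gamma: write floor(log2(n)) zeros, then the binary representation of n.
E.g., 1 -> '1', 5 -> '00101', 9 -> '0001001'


num_bits = floor(log2(76)) + 1 = 7
leading_zeros = num_bits - 1 = 6
binary(76) = 1001100

Elias gamma(76) = '000000' + '1001100' = 0000001001100 (13 bits)


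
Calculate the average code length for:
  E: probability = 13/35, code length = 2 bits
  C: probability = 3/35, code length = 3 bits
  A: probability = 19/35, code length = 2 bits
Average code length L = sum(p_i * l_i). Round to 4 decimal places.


Weighted contributions p_i * l_i:
  E: (13/35) * 2 = 26/35
  C: (3/35) * 3 = 9/35
  A: (19/35) * 2 = 38/35
Sum = (26 + 9 + 38)/35 = 73/35

L = 73/35 = 2.0857 bits/symbol


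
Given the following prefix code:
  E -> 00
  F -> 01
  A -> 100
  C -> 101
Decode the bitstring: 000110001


Decoding step by step:
Bits 00 -> E
Bits 01 -> F
Bits 100 -> A
Bits 01 -> F


Decoded message: EFAF


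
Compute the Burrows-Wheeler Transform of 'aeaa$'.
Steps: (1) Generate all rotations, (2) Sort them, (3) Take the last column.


Rotations (sorted):
  0: $aeaa -> last char: a
  1: a$aea -> last char: a
  2: aa$ae -> last char: e
  3: aeaa$ -> last char: $
  4: eaa$a -> last char: a


BWT = aae$a


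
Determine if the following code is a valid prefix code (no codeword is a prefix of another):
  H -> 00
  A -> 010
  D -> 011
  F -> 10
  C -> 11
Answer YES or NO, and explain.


Checking each pair (does one codeword prefix another?):
  H='00' vs A='010': no prefix
  H='00' vs D='011': no prefix
  H='00' vs F='10': no prefix
  H='00' vs C='11': no prefix
  A='010' vs H='00': no prefix
  A='010' vs D='011': no prefix
  A='010' vs F='10': no prefix
  A='010' vs C='11': no prefix
  D='011' vs H='00': no prefix
  D='011' vs A='010': no prefix
  D='011' vs F='10': no prefix
  D='011' vs C='11': no prefix
  F='10' vs H='00': no prefix
  F='10' vs A='010': no prefix
  F='10' vs D='011': no prefix
  F='10' vs C='11': no prefix
  C='11' vs H='00': no prefix
  C='11' vs A='010': no prefix
  C='11' vs D='011': no prefix
  C='11' vs F='10': no prefix
No violation found over all pairs.

YES -- this is a valid prefix code. No codeword is a prefix of any other codeword.


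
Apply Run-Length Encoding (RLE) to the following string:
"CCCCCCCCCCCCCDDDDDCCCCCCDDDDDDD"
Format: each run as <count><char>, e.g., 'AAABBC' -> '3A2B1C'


Scanning runs left to right:
  i=0: run of 'C' x 13 -> '13C'
  i=13: run of 'D' x 5 -> '5D'
  i=18: run of 'C' x 6 -> '6C'
  i=24: run of 'D' x 7 -> '7D'

RLE = 13C5D6C7D


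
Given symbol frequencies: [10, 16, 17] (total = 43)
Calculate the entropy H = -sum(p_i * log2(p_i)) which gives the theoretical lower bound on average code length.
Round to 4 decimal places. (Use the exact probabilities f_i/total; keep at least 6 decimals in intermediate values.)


Per-symbol terms -p_i * log2(p_i) with p_i = f_i/43:
  p = 10/43 = 0.232558: log2(p) = -2.104337, -p*log2(p) = 0.489381
  p = 16/43 = 0.372093: log2(p) = -1.426265, -p*log2(p) = 0.530703
  p = 17/43 = 0.395349: log2(p) = -1.338802, -p*log2(p) = 0.529294
H = 0.489381 + 0.530703 + 0.529294 = 1.549378

H = 1.5494 bits/symbol


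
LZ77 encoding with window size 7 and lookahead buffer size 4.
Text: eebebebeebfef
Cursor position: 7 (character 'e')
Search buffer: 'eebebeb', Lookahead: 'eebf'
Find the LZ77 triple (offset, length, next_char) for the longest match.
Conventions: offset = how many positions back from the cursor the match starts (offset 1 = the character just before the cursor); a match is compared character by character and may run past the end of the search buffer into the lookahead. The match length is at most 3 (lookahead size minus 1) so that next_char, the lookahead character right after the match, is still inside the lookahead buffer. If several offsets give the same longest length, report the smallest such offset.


Try each offset into the search buffer:
  offset=1 (pos 6, char 'b'): match length 0
  offset=2 (pos 5, char 'e'): match length 1
  offset=3 (pos 4, char 'b'): match length 0
  offset=4 (pos 3, char 'e'): match length 1
  offset=5 (pos 2, char 'b'): match length 0
  offset=6 (pos 1, char 'e'): match length 1
  offset=7 (pos 0, char 'e'): match length 3
Longest match has length 3 at offset 7.
next_char = character at position 7 + 3 = 10 -> 'f'

Best match: offset=7, length=3 (matching 'eeb' starting at position 0)
LZ77 triple: (7, 3, 'f')


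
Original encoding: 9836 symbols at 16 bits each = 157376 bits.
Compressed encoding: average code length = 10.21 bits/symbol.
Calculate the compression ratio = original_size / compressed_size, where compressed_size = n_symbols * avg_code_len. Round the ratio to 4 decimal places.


original_size = n_symbols * orig_bits = 9836 * 16 = 157376 bits
compressed_size = n_symbols * avg_code_len = 9836 * 10.21 = 100425.56 bits
ratio = original_size / compressed_size = 157376 / 100425.56 = 1.5671

Compression ratio = 1.5671


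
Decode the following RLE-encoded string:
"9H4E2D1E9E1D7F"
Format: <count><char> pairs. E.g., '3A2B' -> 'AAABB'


Expanding each <count><char> pair:
  9H -> 'HHHHHHHHH'
  4E -> 'EEEE'
  2D -> 'DD'
  1E -> 'E'
  9E -> 'EEEEEEEEE'
  1D -> 'D'
  7F -> 'FFFFFFF'

Decoded = HHHHHHHHHEEEEDDEEEEEEEEEEDFFFFFFF


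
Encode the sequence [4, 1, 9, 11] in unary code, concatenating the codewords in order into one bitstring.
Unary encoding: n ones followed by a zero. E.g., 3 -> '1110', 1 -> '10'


Encode each number as n ones followed by a terminating 0:
  4 -> 11110 (5 bits)
  1 -> 10 (2 bits)
  9 -> 1111111110 (10 bits)
  11 -> 111111111110 (12 bits)
Total length = 5 + 2 + 10 + 12 = 29 bits.

Unary([4, 1, 9, 11]) = 11110101111111110111111111110 (29 bits)


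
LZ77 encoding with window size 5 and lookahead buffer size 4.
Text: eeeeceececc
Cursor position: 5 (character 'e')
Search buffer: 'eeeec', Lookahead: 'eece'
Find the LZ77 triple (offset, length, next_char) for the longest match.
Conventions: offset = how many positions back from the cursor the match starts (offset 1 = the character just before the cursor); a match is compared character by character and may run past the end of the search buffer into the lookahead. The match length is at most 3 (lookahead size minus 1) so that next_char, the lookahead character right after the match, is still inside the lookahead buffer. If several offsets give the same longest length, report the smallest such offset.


Try each offset into the search buffer:
  offset=1 (pos 4, char 'c'): match length 0
  offset=2 (pos 3, char 'e'): match length 1
  offset=3 (pos 2, char 'e'): match length 3
  offset=4 (pos 1, char 'e'): match length 2
  offset=5 (pos 0, char 'e'): match length 2
Longest match has length 3 at offset 3.
next_char = character at position 5 + 3 = 8 -> 'e'

Best match: offset=3, length=3 (matching 'eec' starting at position 2)
LZ77 triple: (3, 3, 'e')


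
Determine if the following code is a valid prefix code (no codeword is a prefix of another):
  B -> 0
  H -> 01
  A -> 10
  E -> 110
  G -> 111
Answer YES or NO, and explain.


Checking each pair (does one codeword prefix another?):
  B='0' vs H='01': prefix -- VIOLATION

NO -- this is NOT a valid prefix code. B (0) is a prefix of H (01).


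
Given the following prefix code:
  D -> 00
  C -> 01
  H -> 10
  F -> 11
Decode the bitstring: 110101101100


Decoding step by step:
Bits 11 -> F
Bits 01 -> C
Bits 01 -> C
Bits 10 -> H
Bits 11 -> F
Bits 00 -> D


Decoded message: FCCHFD


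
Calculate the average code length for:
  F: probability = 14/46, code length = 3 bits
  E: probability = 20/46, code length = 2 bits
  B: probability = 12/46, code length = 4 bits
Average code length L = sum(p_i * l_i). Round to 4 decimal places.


Weighted contributions p_i * l_i:
  F: (14/46) * 3 = 42/46
  E: (20/46) * 2 = 40/46
  B: (12/46) * 4 = 48/46
Sum = (42 + 40 + 48)/46 = 130/46

L = 130/46 = 2.8261 bits/symbol


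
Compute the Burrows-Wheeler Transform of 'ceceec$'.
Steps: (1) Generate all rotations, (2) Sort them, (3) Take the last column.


Rotations (sorted):
  0: $ceceec -> last char: c
  1: c$cecee -> last char: e
  2: ceceec$ -> last char: $
  3: ceec$ce -> last char: e
  4: ec$cece -> last char: e
  5: eceec$c -> last char: c
  6: eec$cec -> last char: c


BWT = ce$eecc


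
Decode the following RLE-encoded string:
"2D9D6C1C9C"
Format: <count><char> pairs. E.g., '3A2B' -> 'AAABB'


Expanding each <count><char> pair:
  2D -> 'DD'
  9D -> 'DDDDDDDDD'
  6C -> 'CCCCCC'
  1C -> 'C'
  9C -> 'CCCCCCCCC'

Decoded = DDDDDDDDDDDCCCCCCCCCCCCCCCC


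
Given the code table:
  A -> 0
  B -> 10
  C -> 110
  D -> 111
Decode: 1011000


Decoding:
10 -> B
110 -> C
0 -> A
0 -> A


Result: BCAA


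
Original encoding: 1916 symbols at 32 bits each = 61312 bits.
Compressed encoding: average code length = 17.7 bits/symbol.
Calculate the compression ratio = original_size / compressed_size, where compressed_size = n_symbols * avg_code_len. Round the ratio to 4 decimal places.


original_size = n_symbols * orig_bits = 1916 * 32 = 61312 bits
compressed_size = n_symbols * avg_code_len = 1916 * 17.7 = 33913.2 bits
ratio = original_size / compressed_size = 61312 / 33913.2 = 1.8079

Compression ratio = 1.8079


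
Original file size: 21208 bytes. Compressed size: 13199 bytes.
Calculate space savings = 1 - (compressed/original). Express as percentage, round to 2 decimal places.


ratio = compressed/original = 13199/21208 = 0.622359
savings = 1 - ratio = 1 - 0.622359 = 0.377641
as a percentage: 0.377641 * 100 = 37.76%

Space savings = 1 - 13199/21208 = 37.76%


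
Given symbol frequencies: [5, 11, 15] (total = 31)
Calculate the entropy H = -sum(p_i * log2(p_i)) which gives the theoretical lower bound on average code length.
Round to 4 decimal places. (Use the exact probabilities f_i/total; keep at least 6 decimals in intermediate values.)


Per-symbol terms -p_i * log2(p_i) with p_i = f_i/31:
  p = 5/31 = 0.161290: log2(p) = -2.632268, -p*log2(p) = 0.424559
  p = 11/31 = 0.354839: log2(p) = -1.494765, -p*log2(p) = 0.530400
  p = 15/31 = 0.483871: log2(p) = -1.047306, -p*log2(p) = 0.506761
H = 0.424559 + 0.530400 + 0.506761 = 1.461720

H = 1.4617 bits/symbol


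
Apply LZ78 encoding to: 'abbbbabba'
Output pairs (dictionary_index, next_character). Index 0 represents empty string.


LZ78 encoding steps:
Dictionary: {0: ''}
Step 1: w='' (idx 0), next='a' -> output (0, 'a'), add 'a' as idx 1
Step 2: w='' (idx 0), next='b' -> output (0, 'b'), add 'b' as idx 2
Step 3: w='b' (idx 2), next='b' -> output (2, 'b'), add 'bb' as idx 3
Step 4: w='b' (idx 2), next='a' -> output (2, 'a'), add 'ba' as idx 4
Step 5: w='bb' (idx 3), next='a' -> output (3, 'a'), add 'bba' as idx 5


Encoded: [(0, 'a'), (0, 'b'), (2, 'b'), (2, 'a'), (3, 'a')]


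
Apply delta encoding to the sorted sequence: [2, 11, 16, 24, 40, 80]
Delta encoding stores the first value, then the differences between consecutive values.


First value: 2
Deltas:
  11 - 2 = 9
  16 - 11 = 5
  24 - 16 = 8
  40 - 24 = 16
  80 - 40 = 40


Delta encoded: [2, 9, 5, 8, 16, 40]


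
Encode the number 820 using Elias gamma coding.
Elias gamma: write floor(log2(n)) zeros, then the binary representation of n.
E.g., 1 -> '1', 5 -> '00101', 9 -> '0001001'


num_bits = floor(log2(820)) + 1 = 10
leading_zeros = num_bits - 1 = 9
binary(820) = 1100110100

Elias gamma(820) = '000000000' + '1100110100' = 0000000001100110100 (19 bits)


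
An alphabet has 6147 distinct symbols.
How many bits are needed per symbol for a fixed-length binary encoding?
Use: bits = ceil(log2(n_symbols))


log2(6147) = 12.5857
Bracket: 2^12 = 4096 < 6147 <= 2^13 = 8192
So ceil(log2(6147)) = 13

bits = ceil(log2(6147)) = ceil(12.5857) = 13 bits


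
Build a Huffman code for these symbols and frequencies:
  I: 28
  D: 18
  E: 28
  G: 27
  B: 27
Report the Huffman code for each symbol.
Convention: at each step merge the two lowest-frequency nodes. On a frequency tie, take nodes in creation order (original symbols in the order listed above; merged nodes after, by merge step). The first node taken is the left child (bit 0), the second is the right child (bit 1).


Huffman tree construction:
Step 1: Merge D(18) + G(27) = 45
Step 2: Merge B(27) + I(28) = 55
Step 3: Merge E(28) + (D+G)(45) = 73
Step 4: Merge (B+I)(55) + (E+(D+G))(73) = 128
Read each symbol's code off the tree from the root (left child = 0, right child = 1).

Codes:
  I: 01 (length 2)
  D: 110 (length 3)
  E: 10 (length 2)
  G: 111 (length 3)
  B: 00 (length 2)
Average code length: 301/128 = 2.3516 bits/symbol


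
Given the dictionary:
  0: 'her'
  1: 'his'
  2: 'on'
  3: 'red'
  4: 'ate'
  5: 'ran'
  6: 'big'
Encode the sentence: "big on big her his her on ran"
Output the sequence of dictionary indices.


Look up each word in the dictionary:
  'big' -> 6
  'on' -> 2
  'big' -> 6
  'her' -> 0
  'his' -> 1
  'her' -> 0
  'on' -> 2
  'ran' -> 5

Encoded: [6, 2, 6, 0, 1, 0, 2, 5]


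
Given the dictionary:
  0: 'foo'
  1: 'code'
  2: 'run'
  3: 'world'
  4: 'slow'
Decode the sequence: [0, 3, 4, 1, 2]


Look up each index in the dictionary:
  0 -> 'foo'
  3 -> 'world'
  4 -> 'slow'
  1 -> 'code'
  2 -> 'run'

Decoded: "foo world slow code run"


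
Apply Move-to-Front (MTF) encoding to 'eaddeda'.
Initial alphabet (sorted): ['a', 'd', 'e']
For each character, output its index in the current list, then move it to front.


MTF encoding:
'e': index 2 in ['a', 'd', 'e'] -> ['e', 'a', 'd']
'a': index 1 in ['e', 'a', 'd'] -> ['a', 'e', 'd']
'd': index 2 in ['a', 'e', 'd'] -> ['d', 'a', 'e']
'd': index 0 in ['d', 'a', 'e'] -> ['d', 'a', 'e']
'e': index 2 in ['d', 'a', 'e'] -> ['e', 'd', 'a']
'd': index 1 in ['e', 'd', 'a'] -> ['d', 'e', 'a']
'a': index 2 in ['d', 'e', 'a'] -> ['a', 'd', 'e']


Output: [2, 1, 2, 0, 2, 1, 2]


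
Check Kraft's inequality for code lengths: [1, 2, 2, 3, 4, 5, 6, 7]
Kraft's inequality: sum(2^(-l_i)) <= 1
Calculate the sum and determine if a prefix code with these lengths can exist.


Sum = 2^(-1) + 2^(-2) + 2^(-2) + 2^(-3) + 2^(-4) + 2^(-5) + 2^(-6) + 2^(-7)
    = 0.5 + 0.25 + 0.25 + 0.125 + 0.0625 + 0.03125 + 0.015625 + 0.0078125
    = 159/128 = 1.2421875
Since 1.2421875 > 1, Kraft's inequality is NOT satisfied.
A prefix code with these lengths CANNOT exist.

Kraft sum = 1.2421875. Not satisfied.


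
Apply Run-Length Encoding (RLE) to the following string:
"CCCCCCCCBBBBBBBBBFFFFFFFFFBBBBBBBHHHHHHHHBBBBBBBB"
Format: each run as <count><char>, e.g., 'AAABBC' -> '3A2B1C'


Scanning runs left to right:
  i=0: run of 'C' x 8 -> '8C'
  i=8: run of 'B' x 9 -> '9B'
  i=17: run of 'F' x 9 -> '9F'
  i=26: run of 'B' x 7 -> '7B'
  i=33: run of 'H' x 8 -> '8H'
  i=41: run of 'B' x 8 -> '8B'

RLE = 8C9B9F7B8H8B


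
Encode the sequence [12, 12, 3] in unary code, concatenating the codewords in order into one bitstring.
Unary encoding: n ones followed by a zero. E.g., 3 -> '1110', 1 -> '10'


Encode each number as n ones followed by a terminating 0:
  12 -> 1111111111110 (13 bits)
  12 -> 1111111111110 (13 bits)
  3 -> 1110 (4 bits)
Total length = 13 + 13 + 4 = 30 bits.

Unary([12, 12, 3]) = 111111111111011111111111101110 (30 bits)


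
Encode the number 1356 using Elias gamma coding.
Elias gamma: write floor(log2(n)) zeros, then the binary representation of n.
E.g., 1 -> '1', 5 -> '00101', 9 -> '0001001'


num_bits = floor(log2(1356)) + 1 = 11
leading_zeros = num_bits - 1 = 10
binary(1356) = 10101001100

Elias gamma(1356) = '0000000000' + '10101001100' = 000000000010101001100 (21 bits)


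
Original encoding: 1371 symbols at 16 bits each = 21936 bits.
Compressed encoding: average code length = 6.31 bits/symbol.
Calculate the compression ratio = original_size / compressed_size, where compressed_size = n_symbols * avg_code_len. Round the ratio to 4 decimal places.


original_size = n_symbols * orig_bits = 1371 * 16 = 21936 bits
compressed_size = n_symbols * avg_code_len = 1371 * 6.31 = 8651.01 bits
ratio = original_size / compressed_size = 21936 / 8651.01 = 2.5357

Compression ratio = 2.5357


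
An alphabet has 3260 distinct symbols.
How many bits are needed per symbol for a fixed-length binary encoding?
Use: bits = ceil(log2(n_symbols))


log2(3260) = 11.6707
Bracket: 2^11 = 2048 < 3260 <= 2^12 = 4096
So ceil(log2(3260)) = 12

bits = ceil(log2(3260)) = ceil(11.6707) = 12 bits


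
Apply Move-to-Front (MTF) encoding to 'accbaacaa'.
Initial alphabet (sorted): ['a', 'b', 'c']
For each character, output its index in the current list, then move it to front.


MTF encoding:
'a': index 0 in ['a', 'b', 'c'] -> ['a', 'b', 'c']
'c': index 2 in ['a', 'b', 'c'] -> ['c', 'a', 'b']
'c': index 0 in ['c', 'a', 'b'] -> ['c', 'a', 'b']
'b': index 2 in ['c', 'a', 'b'] -> ['b', 'c', 'a']
'a': index 2 in ['b', 'c', 'a'] -> ['a', 'b', 'c']
'a': index 0 in ['a', 'b', 'c'] -> ['a', 'b', 'c']
'c': index 2 in ['a', 'b', 'c'] -> ['c', 'a', 'b']
'a': index 1 in ['c', 'a', 'b'] -> ['a', 'c', 'b']
'a': index 0 in ['a', 'c', 'b'] -> ['a', 'c', 'b']


Output: [0, 2, 0, 2, 2, 0, 2, 1, 0]


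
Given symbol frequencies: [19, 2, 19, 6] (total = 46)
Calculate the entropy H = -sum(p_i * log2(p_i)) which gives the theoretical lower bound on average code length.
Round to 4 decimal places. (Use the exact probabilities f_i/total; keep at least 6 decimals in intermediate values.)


Per-symbol terms -p_i * log2(p_i) with p_i = f_i/46:
  p = 19/46 = 0.413043: log2(p) = -1.275634, -p*log2(p) = 0.526892
  p = 2/46 = 0.043478: log2(p) = -4.523562, -p*log2(p) = 0.196677
  p = 19/46 = 0.413043: log2(p) = -1.275634, -p*log2(p) = 0.526892
  p = 6/46 = 0.130435: log2(p) = -2.938599, -p*log2(p) = 0.383296
H = 0.526892 + 0.196677 + 0.526892 + 0.383296 = 1.633757

H = 1.6338 bits/symbol


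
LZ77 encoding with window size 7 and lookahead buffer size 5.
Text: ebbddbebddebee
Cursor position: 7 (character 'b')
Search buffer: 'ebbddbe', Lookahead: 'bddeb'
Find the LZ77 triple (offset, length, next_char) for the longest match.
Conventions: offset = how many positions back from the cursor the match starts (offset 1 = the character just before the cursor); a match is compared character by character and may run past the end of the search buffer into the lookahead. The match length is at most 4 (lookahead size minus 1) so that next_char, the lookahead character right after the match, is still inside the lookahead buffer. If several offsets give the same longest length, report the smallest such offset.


Try each offset into the search buffer:
  offset=1 (pos 6, char 'e'): match length 0
  offset=2 (pos 5, char 'b'): match length 1
  offset=3 (pos 4, char 'd'): match length 0
  offset=4 (pos 3, char 'd'): match length 0
  offset=5 (pos 2, char 'b'): match length 3
  offset=6 (pos 1, char 'b'): match length 1
  offset=7 (pos 0, char 'e'): match length 0
Longest match has length 3 at offset 5.
next_char = character at position 7 + 3 = 10 -> 'e'

Best match: offset=5, length=3 (matching 'bdd' starting at position 2)
LZ77 triple: (5, 3, 'e')


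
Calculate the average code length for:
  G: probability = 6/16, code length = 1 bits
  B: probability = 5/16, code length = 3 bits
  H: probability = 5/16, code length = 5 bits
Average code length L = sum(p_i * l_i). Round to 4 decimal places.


Weighted contributions p_i * l_i:
  G: (6/16) * 1 = 6/16
  B: (5/16) * 3 = 15/16
  H: (5/16) * 5 = 25/16
Sum = (6 + 15 + 25)/16 = 46/16

L = 46/16 = 2.8750 bits/symbol


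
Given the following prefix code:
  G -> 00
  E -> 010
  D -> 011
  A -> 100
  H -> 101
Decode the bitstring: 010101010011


Decoding step by step:
Bits 010 -> E
Bits 101 -> H
Bits 010 -> E
Bits 011 -> D


Decoded message: EHED


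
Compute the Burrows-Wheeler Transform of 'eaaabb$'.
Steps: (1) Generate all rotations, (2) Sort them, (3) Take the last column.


Rotations (sorted):
  0: $eaaabb -> last char: b
  1: aaabb$e -> last char: e
  2: aabb$ea -> last char: a
  3: abb$eaa -> last char: a
  4: b$eaaab -> last char: b
  5: bb$eaaa -> last char: a
  6: eaaabb$ -> last char: $


BWT = beaaba$


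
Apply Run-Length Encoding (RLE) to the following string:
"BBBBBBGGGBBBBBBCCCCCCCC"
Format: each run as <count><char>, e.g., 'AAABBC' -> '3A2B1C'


Scanning runs left to right:
  i=0: run of 'B' x 6 -> '6B'
  i=6: run of 'G' x 3 -> '3G'
  i=9: run of 'B' x 6 -> '6B'
  i=15: run of 'C' x 8 -> '8C'

RLE = 6B3G6B8C


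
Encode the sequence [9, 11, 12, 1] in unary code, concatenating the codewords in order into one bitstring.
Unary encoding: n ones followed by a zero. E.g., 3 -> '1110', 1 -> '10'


Encode each number as n ones followed by a terminating 0:
  9 -> 1111111110 (10 bits)
  11 -> 111111111110 (12 bits)
  12 -> 1111111111110 (13 bits)
  1 -> 10 (2 bits)
Total length = 10 + 12 + 13 + 2 = 37 bits.

Unary([9, 11, 12, 1]) = 1111111110111111111110111111111111010 (37 bits)


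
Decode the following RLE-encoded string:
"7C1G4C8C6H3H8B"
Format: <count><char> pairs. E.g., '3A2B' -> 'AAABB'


Expanding each <count><char> pair:
  7C -> 'CCCCCCC'
  1G -> 'G'
  4C -> 'CCCC'
  8C -> 'CCCCCCCC'
  6H -> 'HHHHHH'
  3H -> 'HHH'
  8B -> 'BBBBBBBB'

Decoded = CCCCCCCGCCCCCCCCCCCCHHHHHHHHHBBBBBBBB


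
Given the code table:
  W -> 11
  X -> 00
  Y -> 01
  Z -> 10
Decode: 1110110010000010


Decoding:
11 -> W
10 -> Z
11 -> W
00 -> X
10 -> Z
00 -> X
00 -> X
10 -> Z


Result: WZWXZXXZ


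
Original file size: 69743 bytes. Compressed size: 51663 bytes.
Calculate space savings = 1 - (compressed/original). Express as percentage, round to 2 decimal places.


ratio = compressed/original = 51663/69743 = 0.740763
savings = 1 - ratio = 1 - 0.740763 = 0.259237
as a percentage: 0.259237 * 100 = 25.92%

Space savings = 1 - 51663/69743 = 25.92%


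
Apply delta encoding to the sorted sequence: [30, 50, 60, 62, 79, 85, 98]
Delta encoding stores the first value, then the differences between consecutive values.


First value: 30
Deltas:
  50 - 30 = 20
  60 - 50 = 10
  62 - 60 = 2
  79 - 62 = 17
  85 - 79 = 6
  98 - 85 = 13


Delta encoded: [30, 20, 10, 2, 17, 6, 13]


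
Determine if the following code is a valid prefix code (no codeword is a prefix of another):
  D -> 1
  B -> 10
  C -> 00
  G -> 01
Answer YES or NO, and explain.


Checking each pair (does one codeword prefix another?):
  D='1' vs B='10': prefix -- VIOLATION

NO -- this is NOT a valid prefix code. D (1) is a prefix of B (10).


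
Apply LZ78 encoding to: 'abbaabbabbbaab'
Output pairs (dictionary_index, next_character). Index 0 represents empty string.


LZ78 encoding steps:
Dictionary: {0: ''}
Step 1: w='' (idx 0), next='a' -> output (0, 'a'), add 'a' as idx 1
Step 2: w='' (idx 0), next='b' -> output (0, 'b'), add 'b' as idx 2
Step 3: w='b' (idx 2), next='a' -> output (2, 'a'), add 'ba' as idx 3
Step 4: w='a' (idx 1), next='b' -> output (1, 'b'), add 'ab' as idx 4
Step 5: w='ba' (idx 3), next='b' -> output (3, 'b'), add 'bab' as idx 5
Step 6: w='b' (idx 2), next='b' -> output (2, 'b'), add 'bb' as idx 6
Step 7: w='a' (idx 1), next='a' -> output (1, 'a'), add 'aa' as idx 7
Step 8: w='b' (idx 2), end of input -> output (2, '')


Encoded: [(0, 'a'), (0, 'b'), (2, 'a'), (1, 'b'), (3, 'b'), (2, 'b'), (1, 'a'), (2, '')]


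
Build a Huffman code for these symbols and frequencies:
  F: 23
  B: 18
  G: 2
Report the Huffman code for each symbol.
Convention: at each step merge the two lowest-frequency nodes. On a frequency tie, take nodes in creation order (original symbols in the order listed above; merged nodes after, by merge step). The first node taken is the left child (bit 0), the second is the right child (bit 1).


Huffman tree construction:
Step 1: Merge G(2) + B(18) = 20
Step 2: Merge (G+B)(20) + F(23) = 43
Read each symbol's code off the tree from the root (left child = 0, right child = 1).

Codes:
  F: 1 (length 1)
  B: 01 (length 2)
  G: 00 (length 2)
Average code length: 63/43 = 1.4651 bits/symbol


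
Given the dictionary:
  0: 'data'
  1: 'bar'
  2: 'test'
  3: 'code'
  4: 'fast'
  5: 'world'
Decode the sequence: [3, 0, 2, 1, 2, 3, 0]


Look up each index in the dictionary:
  3 -> 'code'
  0 -> 'data'
  2 -> 'test'
  1 -> 'bar'
  2 -> 'test'
  3 -> 'code'
  0 -> 'data'

Decoded: "code data test bar test code data"


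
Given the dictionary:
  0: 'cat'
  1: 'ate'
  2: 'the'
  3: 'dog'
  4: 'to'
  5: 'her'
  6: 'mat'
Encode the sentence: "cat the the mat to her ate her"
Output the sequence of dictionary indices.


Look up each word in the dictionary:
  'cat' -> 0
  'the' -> 2
  'the' -> 2
  'mat' -> 6
  'to' -> 4
  'her' -> 5
  'ate' -> 1
  'her' -> 5

Encoded: [0, 2, 2, 6, 4, 5, 1, 5]


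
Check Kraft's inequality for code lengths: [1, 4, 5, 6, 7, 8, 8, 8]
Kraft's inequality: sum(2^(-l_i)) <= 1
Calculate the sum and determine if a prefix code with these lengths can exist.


Sum = 2^(-1) + 2^(-4) + 2^(-5) + 2^(-6) + 2^(-7) + 2^(-8) + 2^(-8) + 2^(-8)
    = 0.5 + 0.0625 + 0.03125 + 0.015625 + 0.0078125 + 0.00390625 + 0.00390625 + 0.00390625
    = 161/256 = 0.62890625
Since 0.62890625 <= 1, Kraft's inequality IS satisfied.
A prefix code with these lengths CAN exist.

Kraft sum = 0.62890625. Satisfied.


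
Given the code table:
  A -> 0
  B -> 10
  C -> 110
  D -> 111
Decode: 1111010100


Decoding:
111 -> D
10 -> B
10 -> B
10 -> B
0 -> A


Result: DBBBA


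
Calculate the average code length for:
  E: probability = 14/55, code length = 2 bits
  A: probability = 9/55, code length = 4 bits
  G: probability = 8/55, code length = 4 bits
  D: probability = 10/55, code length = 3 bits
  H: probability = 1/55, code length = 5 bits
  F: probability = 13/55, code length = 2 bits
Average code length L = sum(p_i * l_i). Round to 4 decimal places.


Weighted contributions p_i * l_i:
  E: (14/55) * 2 = 28/55
  A: (9/55) * 4 = 36/55
  G: (8/55) * 4 = 32/55
  D: (10/55) * 3 = 30/55
  H: (1/55) * 5 = 5/55
  F: (13/55) * 2 = 26/55
Sum = (28 + 36 + 32 + 30 + 5 + 26)/55 = 157/55

L = 157/55 = 2.8545 bits/symbol


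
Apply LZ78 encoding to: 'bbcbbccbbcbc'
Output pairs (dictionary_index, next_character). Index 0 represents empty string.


LZ78 encoding steps:
Dictionary: {0: ''}
Step 1: w='' (idx 0), next='b' -> output (0, 'b'), add 'b' as idx 1
Step 2: w='b' (idx 1), next='c' -> output (1, 'c'), add 'bc' as idx 2
Step 3: w='b' (idx 1), next='b' -> output (1, 'b'), add 'bb' as idx 3
Step 4: w='' (idx 0), next='c' -> output (0, 'c'), add 'c' as idx 4
Step 5: w='c' (idx 4), next='b' -> output (4, 'b'), add 'cb' as idx 5
Step 6: w='bc' (idx 2), next='b' -> output (2, 'b'), add 'bcb' as idx 6
Step 7: w='c' (idx 4), end of input -> output (4, '')


Encoded: [(0, 'b'), (1, 'c'), (1, 'b'), (0, 'c'), (4, 'b'), (2, 'b'), (4, '')]
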